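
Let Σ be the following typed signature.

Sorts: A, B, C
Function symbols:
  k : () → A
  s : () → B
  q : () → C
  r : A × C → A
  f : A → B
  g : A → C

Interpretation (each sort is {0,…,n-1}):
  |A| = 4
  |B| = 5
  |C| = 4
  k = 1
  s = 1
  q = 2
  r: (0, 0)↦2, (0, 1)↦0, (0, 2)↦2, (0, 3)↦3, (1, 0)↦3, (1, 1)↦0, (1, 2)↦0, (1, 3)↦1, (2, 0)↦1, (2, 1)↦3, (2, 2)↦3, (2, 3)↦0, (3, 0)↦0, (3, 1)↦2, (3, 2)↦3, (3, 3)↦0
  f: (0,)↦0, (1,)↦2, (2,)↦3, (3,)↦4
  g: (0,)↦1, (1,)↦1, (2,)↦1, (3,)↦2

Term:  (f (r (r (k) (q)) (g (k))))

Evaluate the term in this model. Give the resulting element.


  k = 1
  q = 2
  (r (k) (q)) = r(1, 2) = 0
  k = 1
  (g (k)) = g(1,) = 1
  (r (r (k) (q)) (g (k))) = r(0, 1) = 0
  (f (r (r (k) (q)) (g (k)))) = f(0,) = 0

value = 0


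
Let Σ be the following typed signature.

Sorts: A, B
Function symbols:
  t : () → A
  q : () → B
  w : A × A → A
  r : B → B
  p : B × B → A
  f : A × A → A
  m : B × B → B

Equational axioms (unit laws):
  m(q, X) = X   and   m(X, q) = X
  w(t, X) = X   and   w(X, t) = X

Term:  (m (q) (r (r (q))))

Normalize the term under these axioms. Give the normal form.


normal form = (r (r (q)))

1. (m (q) (r (r (q))))  →  (r (r (q)))


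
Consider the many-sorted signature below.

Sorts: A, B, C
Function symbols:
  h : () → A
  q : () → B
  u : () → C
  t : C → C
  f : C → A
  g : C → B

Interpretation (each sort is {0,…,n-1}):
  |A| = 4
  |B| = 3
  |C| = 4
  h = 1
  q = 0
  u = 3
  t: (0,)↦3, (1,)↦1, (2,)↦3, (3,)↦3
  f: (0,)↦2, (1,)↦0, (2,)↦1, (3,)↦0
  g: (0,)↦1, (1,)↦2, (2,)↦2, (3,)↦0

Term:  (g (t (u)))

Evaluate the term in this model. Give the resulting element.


value = 0

  u = 3
  (t (u)) = t(3,) = 3
  (g (t (u))) = g(3,) = 0


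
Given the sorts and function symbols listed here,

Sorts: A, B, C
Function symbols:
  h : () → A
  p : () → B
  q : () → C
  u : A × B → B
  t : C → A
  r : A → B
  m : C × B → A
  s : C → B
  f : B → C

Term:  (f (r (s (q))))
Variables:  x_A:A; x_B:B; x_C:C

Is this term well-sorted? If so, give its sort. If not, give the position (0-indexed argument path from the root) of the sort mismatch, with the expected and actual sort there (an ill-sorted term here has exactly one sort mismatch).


      (q) : C
    (s (q)) : B
  (r (s (q))) : ✗ arg 0 at [0, 0] has sort B, expected A

ill-sorted at position [0, 0]: expected A, got B


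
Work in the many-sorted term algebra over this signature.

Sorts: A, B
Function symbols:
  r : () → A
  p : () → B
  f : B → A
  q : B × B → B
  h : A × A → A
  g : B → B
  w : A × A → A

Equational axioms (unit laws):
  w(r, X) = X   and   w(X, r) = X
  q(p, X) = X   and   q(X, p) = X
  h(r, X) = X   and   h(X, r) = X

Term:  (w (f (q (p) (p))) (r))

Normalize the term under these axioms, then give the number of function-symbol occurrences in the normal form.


size = 2

1. (w (f (q (p) (p))) (r))  →  (f (q (p) (p)))
2. (f (q (p) (p)))  →  (f (p))
normal form: (f (p))


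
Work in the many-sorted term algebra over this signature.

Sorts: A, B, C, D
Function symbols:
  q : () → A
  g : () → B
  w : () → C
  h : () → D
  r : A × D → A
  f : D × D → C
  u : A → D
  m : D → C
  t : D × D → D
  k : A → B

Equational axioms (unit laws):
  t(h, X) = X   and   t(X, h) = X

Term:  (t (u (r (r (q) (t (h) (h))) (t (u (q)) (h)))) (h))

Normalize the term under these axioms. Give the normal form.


normal form = (u (r (r (q) (h)) (u (q))))

1. (t (u (r (r (q) (t (h) (h))) (t (u (q)) (h)))) (h))  →  (u (r (r (q) (t (h) (h))) (t (u (q)) (h))))
2. (u (r (r (q) (t (h) (h))) (t (u (q)) (h))))  →  (u (r (r (q) (h)) (t (u (q)) (h))))
3. (u (r (r (q) (h)) (t (u (q)) (h))))  →  (u (r (r (q) (h)) (u (q))))


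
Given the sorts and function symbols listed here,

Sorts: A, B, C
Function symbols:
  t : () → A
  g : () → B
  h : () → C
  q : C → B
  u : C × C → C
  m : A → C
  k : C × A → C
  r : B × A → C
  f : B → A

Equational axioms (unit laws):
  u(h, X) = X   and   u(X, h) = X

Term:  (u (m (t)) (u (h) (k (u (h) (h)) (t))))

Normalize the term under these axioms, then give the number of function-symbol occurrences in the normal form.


1. (u (m (t)) (u (h) (k (u (h) (h)) (t))))  →  (u (m (t)) (k (u (h) (h)) (t)))
2. (u (m (t)) (k (u (h) (h)) (t)))  →  (u (m (t)) (k (h) (t)))
normal form: (u (m (t)) (k (h) (t)))

size = 6


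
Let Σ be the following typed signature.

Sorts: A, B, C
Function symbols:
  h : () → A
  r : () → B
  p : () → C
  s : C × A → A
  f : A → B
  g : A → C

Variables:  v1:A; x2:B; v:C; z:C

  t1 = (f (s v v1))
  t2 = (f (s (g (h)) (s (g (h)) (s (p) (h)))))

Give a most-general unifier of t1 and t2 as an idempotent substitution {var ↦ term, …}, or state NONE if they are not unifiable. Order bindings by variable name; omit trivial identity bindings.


{v ↦ (g (h)), v1 ↦ (s (g (h)) (s (p) (h)))}


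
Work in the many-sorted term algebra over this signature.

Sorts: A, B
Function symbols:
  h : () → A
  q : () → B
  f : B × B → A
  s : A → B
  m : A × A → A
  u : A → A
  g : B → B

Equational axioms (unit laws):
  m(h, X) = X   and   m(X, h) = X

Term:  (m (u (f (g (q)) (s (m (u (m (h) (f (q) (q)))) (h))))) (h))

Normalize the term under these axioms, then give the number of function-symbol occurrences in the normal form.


size = 9

1. (m (u (f (g (q)) (s (m (u (m (h) (f (q) (q)))) (h))))) (h))  →  (u (f (g (q)) (s (m (u (m (h) (f (q) (q)))) (h)))))
2. (u (f (g (q)) (s (m (u (m (h) (f (q) (q)))) (h)))))  →  (u (f (g (q)) (s (u (m (h) (f (q) (q)))))))
3. (u (f (g (q)) (s (u (m (h) (f (q) (q)))))))  →  (u (f (g (q)) (s (u (f (q) (q))))))
normal form: (u (f (g (q)) (s (u (f (q) (q))))))


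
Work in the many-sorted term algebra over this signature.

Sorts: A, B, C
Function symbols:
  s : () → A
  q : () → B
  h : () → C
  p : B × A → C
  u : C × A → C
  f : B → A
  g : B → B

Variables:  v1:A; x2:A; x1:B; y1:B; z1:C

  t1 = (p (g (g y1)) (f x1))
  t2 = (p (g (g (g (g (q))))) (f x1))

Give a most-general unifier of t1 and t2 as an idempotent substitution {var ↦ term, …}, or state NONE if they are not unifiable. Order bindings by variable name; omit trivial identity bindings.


{y1 ↦ (g (g (q)))}


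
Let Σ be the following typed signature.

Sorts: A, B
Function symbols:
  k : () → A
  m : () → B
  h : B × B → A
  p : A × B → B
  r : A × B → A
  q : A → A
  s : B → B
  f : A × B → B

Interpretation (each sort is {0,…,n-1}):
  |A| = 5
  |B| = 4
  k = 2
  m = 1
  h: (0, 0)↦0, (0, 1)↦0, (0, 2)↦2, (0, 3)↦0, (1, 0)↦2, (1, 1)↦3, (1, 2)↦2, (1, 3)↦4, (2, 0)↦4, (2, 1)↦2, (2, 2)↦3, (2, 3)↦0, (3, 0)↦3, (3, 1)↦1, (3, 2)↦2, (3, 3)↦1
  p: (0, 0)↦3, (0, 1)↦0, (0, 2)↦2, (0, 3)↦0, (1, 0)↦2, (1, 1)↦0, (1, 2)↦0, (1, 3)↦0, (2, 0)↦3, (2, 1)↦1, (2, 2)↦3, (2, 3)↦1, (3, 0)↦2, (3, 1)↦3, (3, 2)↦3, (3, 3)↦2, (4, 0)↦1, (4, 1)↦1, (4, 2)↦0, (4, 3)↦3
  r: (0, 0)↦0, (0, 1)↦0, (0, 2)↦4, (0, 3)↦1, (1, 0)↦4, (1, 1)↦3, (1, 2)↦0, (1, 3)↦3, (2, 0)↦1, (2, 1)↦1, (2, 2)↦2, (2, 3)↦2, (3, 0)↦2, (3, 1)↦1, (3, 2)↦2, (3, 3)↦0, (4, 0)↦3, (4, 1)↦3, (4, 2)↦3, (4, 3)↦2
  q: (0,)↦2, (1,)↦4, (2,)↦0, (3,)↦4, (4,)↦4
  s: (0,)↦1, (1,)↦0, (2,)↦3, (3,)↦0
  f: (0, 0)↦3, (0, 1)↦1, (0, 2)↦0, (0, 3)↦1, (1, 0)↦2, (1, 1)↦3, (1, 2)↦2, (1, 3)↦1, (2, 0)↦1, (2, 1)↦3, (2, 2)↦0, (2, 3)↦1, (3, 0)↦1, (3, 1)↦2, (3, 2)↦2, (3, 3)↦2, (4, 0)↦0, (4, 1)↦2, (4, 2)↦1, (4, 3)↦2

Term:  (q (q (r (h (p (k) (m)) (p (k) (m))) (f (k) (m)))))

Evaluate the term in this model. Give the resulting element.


value = 0

  k = 2
  m = 1
  (p (k) (m)) = p(2, 1) = 1
  k = 2
  m = 1
  (p (k) (m)) = p(2, 1) = 1
  (h (p (k) (m)) (p (k) (m))) = h(1, 1) = 3
  k = 2
  m = 1
  (f (k) (m)) = f(2, 1) = 3
  (r (h (p (k) (m)) (p (k) (m))) (f (k) (m))) = r(3, 3) = 0
  (q (r (h (p (k) (m)) (p (k) (m))) (f (k) (m)))) = q(0,) = 2
  (q (q (r (h (p (k) (m)) (p (k) (m))) (f (k) (m))))) = q(2,) = 0


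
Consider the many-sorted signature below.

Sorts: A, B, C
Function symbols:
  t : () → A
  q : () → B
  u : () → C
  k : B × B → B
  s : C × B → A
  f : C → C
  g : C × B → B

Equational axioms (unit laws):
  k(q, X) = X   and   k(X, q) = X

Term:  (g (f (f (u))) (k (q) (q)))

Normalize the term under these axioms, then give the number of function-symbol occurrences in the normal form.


size = 5

1. (g (f (f (u))) (k (q) (q)))  →  (g (f (f (u))) (q))
normal form: (g (f (f (u))) (q))


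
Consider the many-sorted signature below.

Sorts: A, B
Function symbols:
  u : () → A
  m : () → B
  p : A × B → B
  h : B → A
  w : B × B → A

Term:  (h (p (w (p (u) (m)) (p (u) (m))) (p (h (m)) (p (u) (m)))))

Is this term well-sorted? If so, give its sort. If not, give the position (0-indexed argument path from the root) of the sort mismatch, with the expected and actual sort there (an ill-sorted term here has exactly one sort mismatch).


well-sorted; sort = A

        (u) : A
        (m) : B
      (p (u) (m)) : B
        (u) : A
        (m) : B
      (p (u) (m)) : B
    (w (p (u) (m)) (p (u) (m))) : A
        (m) : B
      (h (m)) : A
        (u) : A
        (m) : B
      (p (u) (m)) : B
    (p (h (m)) (p (u) (m))) : B
  (p (w (p (u) (m)) (p (u) (m))) (p (h (m)) (p (u) (m)))) : B
(h (p (w (p (u) (m)) (p (u) (m))) (p (h (m)) (p (u) (m))))) : A


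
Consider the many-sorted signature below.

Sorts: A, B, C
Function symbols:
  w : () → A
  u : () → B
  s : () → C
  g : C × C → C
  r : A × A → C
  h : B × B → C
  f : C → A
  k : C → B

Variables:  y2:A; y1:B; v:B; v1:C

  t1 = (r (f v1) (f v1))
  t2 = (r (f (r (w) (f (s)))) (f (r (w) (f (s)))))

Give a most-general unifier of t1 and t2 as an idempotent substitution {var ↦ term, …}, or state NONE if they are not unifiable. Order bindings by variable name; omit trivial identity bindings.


{v1 ↦ (r (w) (f (s)))}


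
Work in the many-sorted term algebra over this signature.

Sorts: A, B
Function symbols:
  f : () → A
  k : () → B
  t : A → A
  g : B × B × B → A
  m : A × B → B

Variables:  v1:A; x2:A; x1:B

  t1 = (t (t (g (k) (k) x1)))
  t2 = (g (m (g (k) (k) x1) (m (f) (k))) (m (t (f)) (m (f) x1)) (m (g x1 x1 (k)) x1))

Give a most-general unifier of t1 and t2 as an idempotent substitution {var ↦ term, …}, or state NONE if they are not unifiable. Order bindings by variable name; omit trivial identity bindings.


head clash or occurs-check failure — not unifiable

NONE (not unifiable)


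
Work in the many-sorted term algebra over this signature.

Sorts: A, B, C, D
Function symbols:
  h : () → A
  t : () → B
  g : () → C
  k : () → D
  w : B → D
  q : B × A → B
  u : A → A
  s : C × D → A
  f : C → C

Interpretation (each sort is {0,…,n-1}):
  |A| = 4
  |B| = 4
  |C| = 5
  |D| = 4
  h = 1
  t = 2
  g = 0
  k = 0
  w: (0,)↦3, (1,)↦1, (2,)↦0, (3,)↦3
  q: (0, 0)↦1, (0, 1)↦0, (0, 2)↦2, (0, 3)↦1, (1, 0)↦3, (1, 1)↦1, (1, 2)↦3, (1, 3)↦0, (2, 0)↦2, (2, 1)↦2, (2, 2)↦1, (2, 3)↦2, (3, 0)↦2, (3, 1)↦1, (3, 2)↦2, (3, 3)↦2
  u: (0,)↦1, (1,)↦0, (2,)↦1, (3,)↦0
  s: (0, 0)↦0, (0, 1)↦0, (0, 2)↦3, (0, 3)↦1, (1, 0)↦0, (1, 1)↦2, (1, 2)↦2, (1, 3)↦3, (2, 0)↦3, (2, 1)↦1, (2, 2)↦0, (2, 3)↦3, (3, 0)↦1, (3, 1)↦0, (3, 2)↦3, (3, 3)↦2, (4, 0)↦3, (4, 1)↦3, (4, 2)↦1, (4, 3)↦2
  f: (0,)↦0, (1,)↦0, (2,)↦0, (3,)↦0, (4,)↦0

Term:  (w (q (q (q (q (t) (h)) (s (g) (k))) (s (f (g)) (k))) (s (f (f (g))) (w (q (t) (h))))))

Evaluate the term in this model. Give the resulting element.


value = 0

  t = 2
  h = 1
  (q (t) (h)) = q(2, 1) = 2
  g = 0
  k = 0
  (s (g) (k)) = s(0, 0) = 0
  (q (q (t) (h)) (s (g) (k))) = q(2, 0) = 2
  g = 0
  (f (g)) = f(0,) = 0
  k = 0
  (s (f (g)) (k)) = s(0, 0) = 0
  (q (q (q (t) (h)) (s (g) (k))) (s (f (g)) (k))) = q(2, 0) = 2
  g = 0
  (f (g)) = f(0,) = 0
  (f (f (g))) = f(0,) = 0
  t = 2
  h = 1
  (q (t) (h)) = q(2, 1) = 2
  (w (q (t) (h))) = w(2,) = 0
  (s (f (f (g))) (w (q (t) (h)))) = s(0, 0) = 0
  (q (q (q (q (t) (h)) (s (g) (k))) (s (f (g)) (k))) (s (f (f (g))) (w (q (t) (h))))) = q(2, 0) = 2
  (w (q (q (q (q (t) (h)) (s (g) (k))) (s (f (g)) (k))) (s (f (f (g))) (w (q (t) (h)))))) = w(2,) = 0


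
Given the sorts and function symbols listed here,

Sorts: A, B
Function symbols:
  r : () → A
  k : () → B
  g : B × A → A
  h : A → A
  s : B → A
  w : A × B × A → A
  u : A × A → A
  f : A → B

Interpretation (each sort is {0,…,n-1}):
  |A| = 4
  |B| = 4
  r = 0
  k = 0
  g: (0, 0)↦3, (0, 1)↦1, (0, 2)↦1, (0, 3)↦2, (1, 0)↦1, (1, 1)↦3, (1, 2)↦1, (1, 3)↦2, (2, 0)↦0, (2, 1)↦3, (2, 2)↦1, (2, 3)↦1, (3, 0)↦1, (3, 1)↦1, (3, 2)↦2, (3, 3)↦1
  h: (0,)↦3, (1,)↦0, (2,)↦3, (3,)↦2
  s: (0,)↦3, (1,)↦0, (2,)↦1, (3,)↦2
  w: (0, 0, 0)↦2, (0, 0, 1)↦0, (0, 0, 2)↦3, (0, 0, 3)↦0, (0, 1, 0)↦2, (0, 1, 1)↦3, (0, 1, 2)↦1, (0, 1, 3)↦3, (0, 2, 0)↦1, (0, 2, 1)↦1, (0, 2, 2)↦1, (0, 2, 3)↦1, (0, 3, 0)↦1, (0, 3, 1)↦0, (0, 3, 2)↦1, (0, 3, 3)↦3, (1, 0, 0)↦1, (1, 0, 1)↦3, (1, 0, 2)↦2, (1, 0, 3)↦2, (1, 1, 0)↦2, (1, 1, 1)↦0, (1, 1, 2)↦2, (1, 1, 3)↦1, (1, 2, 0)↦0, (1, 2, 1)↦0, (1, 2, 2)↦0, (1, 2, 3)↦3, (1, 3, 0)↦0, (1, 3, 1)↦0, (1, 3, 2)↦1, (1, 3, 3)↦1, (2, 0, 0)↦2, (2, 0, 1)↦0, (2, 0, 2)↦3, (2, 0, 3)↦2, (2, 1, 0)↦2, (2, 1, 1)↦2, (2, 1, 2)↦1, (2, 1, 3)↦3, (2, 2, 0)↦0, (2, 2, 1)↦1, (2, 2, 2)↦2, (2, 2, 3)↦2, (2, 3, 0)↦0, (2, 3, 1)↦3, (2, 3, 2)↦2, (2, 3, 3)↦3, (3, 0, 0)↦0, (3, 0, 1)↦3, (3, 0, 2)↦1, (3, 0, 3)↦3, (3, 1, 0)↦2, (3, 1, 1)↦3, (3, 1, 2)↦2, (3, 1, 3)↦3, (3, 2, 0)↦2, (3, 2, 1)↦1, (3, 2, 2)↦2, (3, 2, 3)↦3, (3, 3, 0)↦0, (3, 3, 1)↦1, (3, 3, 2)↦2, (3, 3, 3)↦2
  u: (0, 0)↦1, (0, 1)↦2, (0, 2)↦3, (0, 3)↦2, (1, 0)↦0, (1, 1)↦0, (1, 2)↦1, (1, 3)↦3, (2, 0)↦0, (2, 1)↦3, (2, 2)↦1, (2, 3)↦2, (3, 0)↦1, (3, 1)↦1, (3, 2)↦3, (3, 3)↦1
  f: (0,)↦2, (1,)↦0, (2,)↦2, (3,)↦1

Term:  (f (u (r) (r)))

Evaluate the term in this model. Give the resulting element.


  r = 0
  r = 0
  (u (r) (r)) = u(0, 0) = 1
  (f (u (r) (r))) = f(1,) = 0

value = 0


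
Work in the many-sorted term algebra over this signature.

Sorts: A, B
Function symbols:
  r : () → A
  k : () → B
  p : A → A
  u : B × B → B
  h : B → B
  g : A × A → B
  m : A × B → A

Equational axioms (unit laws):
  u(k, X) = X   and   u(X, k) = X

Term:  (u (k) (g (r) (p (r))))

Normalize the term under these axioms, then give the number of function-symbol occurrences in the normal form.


size = 4

1. (u (k) (g (r) (p (r))))  →  (g (r) (p (r)))
normal form: (g (r) (p (r)))


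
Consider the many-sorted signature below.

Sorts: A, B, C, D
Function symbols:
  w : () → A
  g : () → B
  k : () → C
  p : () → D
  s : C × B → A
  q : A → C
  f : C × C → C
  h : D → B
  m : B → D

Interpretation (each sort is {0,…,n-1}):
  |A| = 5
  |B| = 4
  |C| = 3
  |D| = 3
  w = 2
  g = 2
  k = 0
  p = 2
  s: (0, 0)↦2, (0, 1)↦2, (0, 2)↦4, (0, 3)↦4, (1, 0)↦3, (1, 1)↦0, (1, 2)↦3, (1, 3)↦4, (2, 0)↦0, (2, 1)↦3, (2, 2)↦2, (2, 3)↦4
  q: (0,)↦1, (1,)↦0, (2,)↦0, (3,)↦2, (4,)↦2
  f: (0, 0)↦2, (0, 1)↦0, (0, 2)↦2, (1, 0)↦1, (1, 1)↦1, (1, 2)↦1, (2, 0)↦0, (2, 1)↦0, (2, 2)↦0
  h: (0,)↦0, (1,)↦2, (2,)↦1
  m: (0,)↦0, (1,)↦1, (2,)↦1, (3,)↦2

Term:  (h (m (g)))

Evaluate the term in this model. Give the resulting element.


value = 2

  g = 2
  (m (g)) = m(2,) = 1
  (h (m (g))) = h(1,) = 2


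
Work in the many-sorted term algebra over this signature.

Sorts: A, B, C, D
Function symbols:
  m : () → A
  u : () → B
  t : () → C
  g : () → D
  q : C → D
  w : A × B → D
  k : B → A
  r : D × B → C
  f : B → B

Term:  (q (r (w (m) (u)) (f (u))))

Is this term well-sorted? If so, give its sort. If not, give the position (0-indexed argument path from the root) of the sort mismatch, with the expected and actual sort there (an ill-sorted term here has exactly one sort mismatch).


      (m) : A
      (u) : B
    (w (m) (u)) : D
      (u) : B
    (f (u)) : B
  (r (w (m) (u)) (f (u))) : C
(q (r (w (m) (u)) (f (u)))) : D

well-sorted; sort = D


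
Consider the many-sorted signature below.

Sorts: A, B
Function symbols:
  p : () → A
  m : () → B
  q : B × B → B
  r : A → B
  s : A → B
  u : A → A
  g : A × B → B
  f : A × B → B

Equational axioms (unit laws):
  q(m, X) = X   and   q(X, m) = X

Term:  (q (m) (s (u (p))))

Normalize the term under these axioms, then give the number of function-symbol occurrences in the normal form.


size = 3

1. (q (m) (s (u (p))))  →  (s (u (p)))
normal form: (s (u (p)))


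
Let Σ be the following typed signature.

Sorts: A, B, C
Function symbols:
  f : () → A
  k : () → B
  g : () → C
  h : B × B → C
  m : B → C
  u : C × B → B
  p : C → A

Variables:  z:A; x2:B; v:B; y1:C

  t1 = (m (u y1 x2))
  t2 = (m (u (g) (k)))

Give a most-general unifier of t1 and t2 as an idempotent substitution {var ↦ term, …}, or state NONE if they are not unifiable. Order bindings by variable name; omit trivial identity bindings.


{x2 ↦ (k), y1 ↦ (g)}


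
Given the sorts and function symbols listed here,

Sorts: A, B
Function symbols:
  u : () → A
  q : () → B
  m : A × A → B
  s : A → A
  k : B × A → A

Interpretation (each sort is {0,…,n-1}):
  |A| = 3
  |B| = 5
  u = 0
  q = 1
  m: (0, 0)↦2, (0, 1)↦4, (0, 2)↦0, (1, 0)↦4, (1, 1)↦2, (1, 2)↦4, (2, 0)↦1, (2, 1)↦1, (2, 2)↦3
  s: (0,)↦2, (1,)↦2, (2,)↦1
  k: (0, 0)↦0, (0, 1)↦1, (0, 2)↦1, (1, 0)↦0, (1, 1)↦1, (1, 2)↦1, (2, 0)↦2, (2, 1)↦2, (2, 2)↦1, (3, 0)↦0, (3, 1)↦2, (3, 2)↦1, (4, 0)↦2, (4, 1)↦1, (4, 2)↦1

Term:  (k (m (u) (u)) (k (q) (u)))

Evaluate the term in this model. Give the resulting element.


  u = 0
  u = 0
  (m (u) (u)) = m(0, 0) = 2
  q = 1
  u = 0
  (k (q) (u)) = k(1, 0) = 0
  (k (m (u) (u)) (k (q) (u))) = k(2, 0) = 2

value = 2


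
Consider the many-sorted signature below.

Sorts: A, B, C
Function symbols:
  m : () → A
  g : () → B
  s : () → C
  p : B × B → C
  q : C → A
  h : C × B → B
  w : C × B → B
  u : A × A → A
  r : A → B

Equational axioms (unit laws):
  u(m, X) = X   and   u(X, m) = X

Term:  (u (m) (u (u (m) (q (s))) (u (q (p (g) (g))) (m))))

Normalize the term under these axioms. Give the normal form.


1. (u (m) (u (u (m) (q (s))) (u (q (p (g) (g))) (m))))  →  (u (u (m) (q (s))) (u (q (p (g) (g))) (m)))
2. (u (u (m) (q (s))) (u (q (p (g) (g))) (m)))  →  (u (q (s)) (u (q (p (g) (g))) (m)))
3. (u (q (s)) (u (q (p (g) (g))) (m)))  →  (u (q (s)) (q (p (g) (g))))

normal form = (u (q (s)) (q (p (g) (g))))


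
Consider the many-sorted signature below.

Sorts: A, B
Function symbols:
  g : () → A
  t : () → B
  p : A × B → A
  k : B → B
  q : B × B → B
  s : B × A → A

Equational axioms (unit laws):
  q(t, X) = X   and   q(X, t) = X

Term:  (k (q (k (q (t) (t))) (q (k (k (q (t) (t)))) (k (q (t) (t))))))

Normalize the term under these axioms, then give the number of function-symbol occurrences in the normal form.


size = 10

1. (k (q (k (q (t) (t))) (q (k (k (q (t) (t)))) (k (q (t) (t))))))  →  (k (q (k (t)) (q (k (k (q (t) (t)))) (k (q (t) (t))))))
2. (k (q (k (t)) (q (k (k (q (t) (t)))) (k (q (t) (t))))))  →  (k (q (k (t)) (q (k (k (t))) (k (q (t) (t))))))
3. (k (q (k (t)) (q (k (k (t))) (k (q (t) (t))))))  →  (k (q (k (t)) (q (k (k (t))) (k (t)))))
normal form: (k (q (k (t)) (q (k (k (t))) (k (t)))))


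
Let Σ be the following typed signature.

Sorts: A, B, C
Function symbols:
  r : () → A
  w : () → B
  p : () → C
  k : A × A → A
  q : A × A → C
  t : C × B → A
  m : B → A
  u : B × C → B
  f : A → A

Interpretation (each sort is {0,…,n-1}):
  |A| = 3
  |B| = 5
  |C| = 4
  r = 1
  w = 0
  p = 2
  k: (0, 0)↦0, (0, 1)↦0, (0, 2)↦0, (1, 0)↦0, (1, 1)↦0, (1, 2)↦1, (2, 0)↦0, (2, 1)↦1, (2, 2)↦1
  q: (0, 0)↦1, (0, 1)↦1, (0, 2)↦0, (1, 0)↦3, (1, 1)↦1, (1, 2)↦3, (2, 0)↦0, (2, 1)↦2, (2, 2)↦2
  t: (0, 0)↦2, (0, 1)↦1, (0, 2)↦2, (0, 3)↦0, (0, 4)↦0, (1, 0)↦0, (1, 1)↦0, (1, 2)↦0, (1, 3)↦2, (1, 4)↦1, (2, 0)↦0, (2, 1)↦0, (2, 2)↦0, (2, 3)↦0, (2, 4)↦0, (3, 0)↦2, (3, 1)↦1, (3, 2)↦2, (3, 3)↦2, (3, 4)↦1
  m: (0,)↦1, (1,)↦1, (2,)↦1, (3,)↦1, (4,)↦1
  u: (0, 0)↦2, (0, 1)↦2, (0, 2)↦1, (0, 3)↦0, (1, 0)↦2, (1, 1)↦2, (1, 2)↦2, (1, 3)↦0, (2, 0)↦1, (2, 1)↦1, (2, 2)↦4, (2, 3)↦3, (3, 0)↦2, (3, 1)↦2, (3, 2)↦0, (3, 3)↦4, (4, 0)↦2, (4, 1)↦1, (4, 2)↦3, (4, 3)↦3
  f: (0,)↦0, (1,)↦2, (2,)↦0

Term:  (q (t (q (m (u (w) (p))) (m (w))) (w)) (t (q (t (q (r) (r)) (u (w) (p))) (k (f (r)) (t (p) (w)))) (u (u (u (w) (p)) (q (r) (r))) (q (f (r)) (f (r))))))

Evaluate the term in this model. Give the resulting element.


  w = 0
  p = 2
  (u (w) (p)) = u(0, 2) = 1
  (m (u (w) (p))) = m(1,) = 1
  w = 0
  (m (w)) = m(0,) = 1
  (q (m (u (w) (p))) (m (w))) = q(1, 1) = 1
  w = 0
  (t (q (m (u (w) (p))) (m (w))) (w)) = t(1, 0) = 0
  r = 1
  r = 1
  (q (r) (r)) = q(1, 1) = 1
  w = 0
  p = 2
  (u (w) (p)) = u(0, 2) = 1
  (t (q (r) (r)) (u (w) (p))) = t(1, 1) = 0
  r = 1
  (f (r)) = f(1,) = 2
  p = 2
  w = 0
  (t (p) (w)) = t(2, 0) = 0
  (k (f (r)) (t (p) (w))) = k(2, 0) = 0
  (q (t (q (r) (r)) (u (w) (p))) (k (f (r)) (t (p) (w)))) = q(0, 0) = 1
  w = 0
  p = 2
  (u (w) (p)) = u(0, 2) = 1
  r = 1
  r = 1
  (q (r) (r)) = q(1, 1) = 1
  (u (u (w) (p)) (q (r) (r))) = u(1, 1) = 2
  r = 1
  (f (r)) = f(1,) = 2
  r = 1
  (f (r)) = f(1,) = 2
  (q (f (r)) (f (r))) = q(2, 2) = 2
  (u (u (u (w) (p)) (q (r) (r))) (q (f (r)) (f (r)))) = u(2, 2) = 4
  (t (q (t (q (r) (r)) (u (w) (p))) (k (f (r)) (t (p) (w)))) (u (u (u (w) (p)) (q (r) (r))) (q (f (r)) (f (r))))) = t(1, 4) = 1
  (q (t (q (m (u (w) (p))) (m (w))) (w)) (t (q (t (q (r) (r)) (u (w) (p))) (k (f (r)) (t (p) (w)))) (u (u (u (w) (p)) (q (r) (r))) (q (f (r)) (f (r)))))) = q(0, 1) = 1

value = 1


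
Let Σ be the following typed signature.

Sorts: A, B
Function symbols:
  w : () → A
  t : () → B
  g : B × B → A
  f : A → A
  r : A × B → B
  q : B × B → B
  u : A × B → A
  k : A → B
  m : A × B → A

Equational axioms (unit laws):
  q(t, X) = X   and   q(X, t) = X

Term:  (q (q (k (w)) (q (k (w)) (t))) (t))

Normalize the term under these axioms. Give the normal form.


1. (q (q (k (w)) (q (k (w)) (t))) (t))  →  (q (k (w)) (q (k (w)) (t)))
2. (q (k (w)) (q (k (w)) (t)))  →  (q (k (w)) (k (w)))

normal form = (q (k (w)) (k (w)))


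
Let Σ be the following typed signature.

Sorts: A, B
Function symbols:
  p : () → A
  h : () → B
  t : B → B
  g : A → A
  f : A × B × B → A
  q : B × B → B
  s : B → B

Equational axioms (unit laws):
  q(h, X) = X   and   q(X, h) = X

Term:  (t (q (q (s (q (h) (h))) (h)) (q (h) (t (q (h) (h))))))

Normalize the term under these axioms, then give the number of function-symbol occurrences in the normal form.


1. (t (q (q (s (q (h) (h))) (h)) (q (h) (t (q (h) (h))))))  →  (t (q (s (q (h) (h))) (q (h) (t (q (h) (h))))))
2. (t (q (s (q (h) (h))) (q (h) (t (q (h) (h))))))  →  (t (q (s (h)) (q (h) (t (q (h) (h))))))
3. (t (q (s (h)) (q (h) (t (q (h) (h))))))  →  (t (q (s (h)) (t (q (h) (h)))))
4. (t (q (s (h)) (t (q (h) (h)))))  →  (t (q (s (h)) (t (h))))
normal form: (t (q (s (h)) (t (h))))

size = 6


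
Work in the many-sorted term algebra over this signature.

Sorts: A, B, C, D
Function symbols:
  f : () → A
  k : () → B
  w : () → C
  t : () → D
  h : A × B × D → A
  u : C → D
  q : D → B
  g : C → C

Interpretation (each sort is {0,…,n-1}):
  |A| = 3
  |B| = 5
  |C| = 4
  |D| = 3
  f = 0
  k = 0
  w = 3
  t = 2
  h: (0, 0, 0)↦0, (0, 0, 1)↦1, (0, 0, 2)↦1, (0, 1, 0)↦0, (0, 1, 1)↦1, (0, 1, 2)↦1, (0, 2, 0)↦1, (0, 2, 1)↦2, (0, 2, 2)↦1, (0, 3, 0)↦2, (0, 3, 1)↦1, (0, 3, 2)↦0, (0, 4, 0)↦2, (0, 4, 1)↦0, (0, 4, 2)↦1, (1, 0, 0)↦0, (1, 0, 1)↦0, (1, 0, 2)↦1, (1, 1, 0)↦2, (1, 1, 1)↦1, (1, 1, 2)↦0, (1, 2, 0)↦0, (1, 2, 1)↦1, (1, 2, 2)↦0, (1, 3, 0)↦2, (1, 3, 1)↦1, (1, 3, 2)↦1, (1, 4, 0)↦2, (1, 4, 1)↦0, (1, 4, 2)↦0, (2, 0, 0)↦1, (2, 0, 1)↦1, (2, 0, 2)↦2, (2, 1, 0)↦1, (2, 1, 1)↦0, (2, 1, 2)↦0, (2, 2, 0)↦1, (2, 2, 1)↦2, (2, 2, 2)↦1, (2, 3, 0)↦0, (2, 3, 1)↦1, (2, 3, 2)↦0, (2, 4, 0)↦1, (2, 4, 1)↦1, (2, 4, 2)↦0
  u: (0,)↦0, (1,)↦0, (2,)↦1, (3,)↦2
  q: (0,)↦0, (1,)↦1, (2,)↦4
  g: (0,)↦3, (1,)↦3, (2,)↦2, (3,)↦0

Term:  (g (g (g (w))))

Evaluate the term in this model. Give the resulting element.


value = 0

  w = 3
  (g (w)) = g(3,) = 0
  (g (g (w))) = g(0,) = 3
  (g (g (g (w)))) = g(3,) = 0


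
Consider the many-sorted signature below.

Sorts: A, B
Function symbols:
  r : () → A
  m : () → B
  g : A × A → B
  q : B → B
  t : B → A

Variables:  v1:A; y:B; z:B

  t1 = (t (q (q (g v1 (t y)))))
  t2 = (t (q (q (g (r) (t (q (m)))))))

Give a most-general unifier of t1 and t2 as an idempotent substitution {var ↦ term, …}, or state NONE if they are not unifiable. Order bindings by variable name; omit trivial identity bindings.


{v1 ↦ (r), y ↦ (q (m))}


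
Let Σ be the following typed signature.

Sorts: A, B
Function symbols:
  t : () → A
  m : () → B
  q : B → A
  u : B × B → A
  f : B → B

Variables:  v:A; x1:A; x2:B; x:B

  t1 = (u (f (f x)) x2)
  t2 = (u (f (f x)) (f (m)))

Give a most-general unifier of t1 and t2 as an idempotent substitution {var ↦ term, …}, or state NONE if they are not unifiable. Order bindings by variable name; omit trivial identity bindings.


{x2 ↦ (f (m))}


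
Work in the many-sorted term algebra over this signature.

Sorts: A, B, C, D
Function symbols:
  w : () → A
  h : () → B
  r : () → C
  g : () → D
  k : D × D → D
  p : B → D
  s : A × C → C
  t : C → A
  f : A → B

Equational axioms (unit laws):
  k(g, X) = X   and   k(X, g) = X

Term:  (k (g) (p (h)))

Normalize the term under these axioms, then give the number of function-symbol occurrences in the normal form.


1. (k (g) (p (h)))  →  (p (h))
normal form: (p (h))

size = 2


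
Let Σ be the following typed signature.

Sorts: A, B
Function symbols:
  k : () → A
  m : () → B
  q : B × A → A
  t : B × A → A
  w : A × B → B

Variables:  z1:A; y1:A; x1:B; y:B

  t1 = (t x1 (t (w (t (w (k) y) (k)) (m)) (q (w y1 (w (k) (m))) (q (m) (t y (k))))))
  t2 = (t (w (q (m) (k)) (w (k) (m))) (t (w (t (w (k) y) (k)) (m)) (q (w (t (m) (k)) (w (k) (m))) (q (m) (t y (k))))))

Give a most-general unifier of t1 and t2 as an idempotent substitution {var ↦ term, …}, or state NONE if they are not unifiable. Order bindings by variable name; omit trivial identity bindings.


{x1 ↦ (w (q (m) (k)) (w (k) (m))), y1 ↦ (t (m) (k))}


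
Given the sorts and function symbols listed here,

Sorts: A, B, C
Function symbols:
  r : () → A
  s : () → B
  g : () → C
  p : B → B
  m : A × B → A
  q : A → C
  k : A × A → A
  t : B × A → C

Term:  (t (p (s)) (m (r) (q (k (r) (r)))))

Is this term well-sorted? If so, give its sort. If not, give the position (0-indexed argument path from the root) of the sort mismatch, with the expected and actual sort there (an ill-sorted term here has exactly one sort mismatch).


    (s) : B
  (p (s)) : B
    (r) : A
        (r) : A
        (r) : A
      (k (r) (r)) : A
    (q (k (r) (r))) : C
  (m (r) (q (k (r) (r)))) : ✗ arg 1 at [1, 1] has sort C, expected B

ill-sorted at position [1, 1]: expected B, got C


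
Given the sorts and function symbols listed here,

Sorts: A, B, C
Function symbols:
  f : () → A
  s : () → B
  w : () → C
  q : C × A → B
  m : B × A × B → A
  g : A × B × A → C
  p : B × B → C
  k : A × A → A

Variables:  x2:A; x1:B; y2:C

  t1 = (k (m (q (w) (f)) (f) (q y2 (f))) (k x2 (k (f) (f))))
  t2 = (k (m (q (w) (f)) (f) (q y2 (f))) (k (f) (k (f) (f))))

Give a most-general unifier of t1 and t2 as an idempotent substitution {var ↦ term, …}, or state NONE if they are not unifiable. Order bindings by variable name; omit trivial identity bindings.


{x2 ↦ (f)}


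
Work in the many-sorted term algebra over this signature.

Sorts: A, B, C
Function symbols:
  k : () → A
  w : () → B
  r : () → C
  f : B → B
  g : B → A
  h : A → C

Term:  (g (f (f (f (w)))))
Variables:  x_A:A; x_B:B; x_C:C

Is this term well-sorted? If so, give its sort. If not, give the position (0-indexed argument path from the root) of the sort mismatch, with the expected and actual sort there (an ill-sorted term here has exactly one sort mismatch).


        (w) : B
      (f (w)) : B
    (f (f (w))) : B
  (f (f (f (w)))) : B
(g (f (f (f (w))))) : A

well-sorted; sort = A


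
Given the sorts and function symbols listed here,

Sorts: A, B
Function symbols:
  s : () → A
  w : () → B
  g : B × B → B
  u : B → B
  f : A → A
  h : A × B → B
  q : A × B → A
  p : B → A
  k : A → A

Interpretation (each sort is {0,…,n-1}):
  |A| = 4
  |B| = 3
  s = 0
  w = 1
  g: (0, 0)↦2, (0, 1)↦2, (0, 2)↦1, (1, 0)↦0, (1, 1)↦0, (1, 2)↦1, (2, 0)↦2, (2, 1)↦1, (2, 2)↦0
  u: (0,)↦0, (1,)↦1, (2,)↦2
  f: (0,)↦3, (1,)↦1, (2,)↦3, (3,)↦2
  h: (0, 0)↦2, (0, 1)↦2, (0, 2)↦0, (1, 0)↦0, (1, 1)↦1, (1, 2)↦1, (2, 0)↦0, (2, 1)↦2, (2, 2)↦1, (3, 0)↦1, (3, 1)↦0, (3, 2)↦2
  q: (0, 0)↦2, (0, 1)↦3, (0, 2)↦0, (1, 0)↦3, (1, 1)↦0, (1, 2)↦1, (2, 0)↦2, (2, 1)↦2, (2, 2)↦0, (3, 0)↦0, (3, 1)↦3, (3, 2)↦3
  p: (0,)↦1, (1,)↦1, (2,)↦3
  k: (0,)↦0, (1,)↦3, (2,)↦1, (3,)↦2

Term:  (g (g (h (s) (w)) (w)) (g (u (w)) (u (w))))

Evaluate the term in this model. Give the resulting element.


  s = 0
  w = 1
  (h (s) (w)) = h(0, 1) = 2
  w = 1
  (g (h (s) (w)) (w)) = g(2, 1) = 1
  w = 1
  (u (w)) = u(1,) = 1
  w = 1
  (u (w)) = u(1,) = 1
  (g (u (w)) (u (w))) = g(1, 1) = 0
  (g (g (h (s) (w)) (w)) (g (u (w)) (u (w)))) = g(1, 0) = 0

value = 0


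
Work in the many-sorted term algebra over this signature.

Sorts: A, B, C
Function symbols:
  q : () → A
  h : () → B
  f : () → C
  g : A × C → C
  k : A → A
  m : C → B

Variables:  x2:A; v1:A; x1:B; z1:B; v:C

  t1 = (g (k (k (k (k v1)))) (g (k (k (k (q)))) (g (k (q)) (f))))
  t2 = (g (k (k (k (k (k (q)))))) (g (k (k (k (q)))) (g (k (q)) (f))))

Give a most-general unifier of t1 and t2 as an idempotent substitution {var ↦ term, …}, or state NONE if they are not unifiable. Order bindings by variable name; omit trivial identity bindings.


{v1 ↦ (k (q))}


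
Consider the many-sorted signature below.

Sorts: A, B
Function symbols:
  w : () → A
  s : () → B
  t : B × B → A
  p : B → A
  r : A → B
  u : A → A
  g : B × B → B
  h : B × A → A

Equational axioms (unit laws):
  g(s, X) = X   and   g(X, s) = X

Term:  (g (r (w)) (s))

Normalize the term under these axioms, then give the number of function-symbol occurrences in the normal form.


size = 2

1. (g (r (w)) (s))  →  (r (w))
normal form: (r (w))


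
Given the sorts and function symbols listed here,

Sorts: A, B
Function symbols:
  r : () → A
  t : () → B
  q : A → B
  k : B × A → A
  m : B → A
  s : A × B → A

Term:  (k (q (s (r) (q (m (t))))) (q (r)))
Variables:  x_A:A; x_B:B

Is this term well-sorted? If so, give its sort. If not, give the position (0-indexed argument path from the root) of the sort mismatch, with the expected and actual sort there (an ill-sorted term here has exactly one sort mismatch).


      (r) : A
          (t) : B
        (m (t)) : A
      (q (m (t))) : B
    (s (r) (q (m (t)))) : A
  (q (s (r) (q (m (t))))) : B
    (r) : A
  (q (r)) : B
(k (q (s (r) (q (m (t))))) (q (r))) : ✗ arg 1 at [1] has sort B, expected A

ill-sorted at position [1]: expected A, got B


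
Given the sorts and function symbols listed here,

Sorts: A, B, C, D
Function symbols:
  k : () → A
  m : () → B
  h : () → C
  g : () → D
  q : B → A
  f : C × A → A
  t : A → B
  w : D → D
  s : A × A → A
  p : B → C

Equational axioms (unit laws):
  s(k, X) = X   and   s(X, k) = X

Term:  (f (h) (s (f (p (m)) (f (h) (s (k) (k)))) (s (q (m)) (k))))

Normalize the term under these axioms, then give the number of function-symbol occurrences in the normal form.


1. (f (h) (s (f (p (m)) (f (h) (s (k) (k)))) (s (q (m)) (k))))  →  (f (h) (s (f (p (m)) (f (h) (k))) (s (q (m)) (k))))
2. (f (h) (s (f (p (m)) (f (h) (k))) (s (q (m)) (k))))  →  (f (h) (s (f (p (m)) (f (h) (k))) (q (m))))
normal form: (f (h) (s (f (p (m)) (f (h) (k))) (q (m))))

size = 11


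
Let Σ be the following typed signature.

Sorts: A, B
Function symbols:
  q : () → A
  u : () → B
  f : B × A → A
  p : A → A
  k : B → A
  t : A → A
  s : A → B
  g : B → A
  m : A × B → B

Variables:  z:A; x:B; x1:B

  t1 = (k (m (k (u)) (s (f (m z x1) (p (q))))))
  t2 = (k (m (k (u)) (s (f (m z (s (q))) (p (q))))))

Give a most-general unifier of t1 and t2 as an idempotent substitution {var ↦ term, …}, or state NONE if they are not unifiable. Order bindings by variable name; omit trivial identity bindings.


{x1 ↦ (s (q))}


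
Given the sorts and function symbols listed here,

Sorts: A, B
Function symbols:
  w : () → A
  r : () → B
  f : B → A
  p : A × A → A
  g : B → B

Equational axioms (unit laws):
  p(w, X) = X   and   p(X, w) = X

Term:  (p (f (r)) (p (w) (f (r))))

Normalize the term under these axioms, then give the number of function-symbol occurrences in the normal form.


size = 5

1. (p (f (r)) (p (w) (f (r))))  →  (p (f (r)) (f (r)))
normal form: (p (f (r)) (f (r)))


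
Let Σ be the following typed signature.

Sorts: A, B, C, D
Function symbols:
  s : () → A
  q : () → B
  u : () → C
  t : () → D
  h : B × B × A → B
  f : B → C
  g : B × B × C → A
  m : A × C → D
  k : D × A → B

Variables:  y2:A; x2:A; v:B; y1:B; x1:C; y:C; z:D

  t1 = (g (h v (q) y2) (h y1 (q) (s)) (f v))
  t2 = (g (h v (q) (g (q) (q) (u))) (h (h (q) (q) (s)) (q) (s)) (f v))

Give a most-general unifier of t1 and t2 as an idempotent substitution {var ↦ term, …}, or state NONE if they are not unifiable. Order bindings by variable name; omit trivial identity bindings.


{y1 ↦ (h (q) (q) (s)), y2 ↦ (g (q) (q) (u))}


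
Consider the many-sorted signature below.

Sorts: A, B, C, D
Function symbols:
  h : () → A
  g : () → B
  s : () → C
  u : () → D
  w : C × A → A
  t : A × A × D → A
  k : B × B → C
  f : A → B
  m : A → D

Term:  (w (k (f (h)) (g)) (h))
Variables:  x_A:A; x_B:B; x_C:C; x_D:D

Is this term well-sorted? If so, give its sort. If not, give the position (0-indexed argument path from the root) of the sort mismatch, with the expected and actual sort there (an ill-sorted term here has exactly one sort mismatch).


well-sorted; sort = A

      (h) : A
    (f (h)) : B
    (g) : B
  (k (f (h)) (g)) : C
  (h) : A
(w (k (f (h)) (g)) (h)) : A


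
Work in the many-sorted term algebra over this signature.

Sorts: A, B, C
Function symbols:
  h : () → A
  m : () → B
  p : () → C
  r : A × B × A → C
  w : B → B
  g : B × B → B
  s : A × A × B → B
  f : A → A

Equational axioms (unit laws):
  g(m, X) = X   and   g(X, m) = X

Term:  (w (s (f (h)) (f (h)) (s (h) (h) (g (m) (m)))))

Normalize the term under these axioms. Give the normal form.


normal form = (w (s (f (h)) (f (h)) (s (h) (h) (m))))

1. (w (s (f (h)) (f (h)) (s (h) (h) (g (m) (m)))))  →  (w (s (f (h)) (f (h)) (s (h) (h) (m))))


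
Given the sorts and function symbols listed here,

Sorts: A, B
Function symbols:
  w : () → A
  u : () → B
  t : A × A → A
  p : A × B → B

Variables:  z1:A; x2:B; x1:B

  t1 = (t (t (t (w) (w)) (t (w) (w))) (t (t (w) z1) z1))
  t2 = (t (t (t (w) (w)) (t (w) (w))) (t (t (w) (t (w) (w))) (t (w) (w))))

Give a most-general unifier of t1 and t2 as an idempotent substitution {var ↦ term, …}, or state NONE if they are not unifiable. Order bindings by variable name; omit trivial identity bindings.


{z1 ↦ (t (w) (w))}


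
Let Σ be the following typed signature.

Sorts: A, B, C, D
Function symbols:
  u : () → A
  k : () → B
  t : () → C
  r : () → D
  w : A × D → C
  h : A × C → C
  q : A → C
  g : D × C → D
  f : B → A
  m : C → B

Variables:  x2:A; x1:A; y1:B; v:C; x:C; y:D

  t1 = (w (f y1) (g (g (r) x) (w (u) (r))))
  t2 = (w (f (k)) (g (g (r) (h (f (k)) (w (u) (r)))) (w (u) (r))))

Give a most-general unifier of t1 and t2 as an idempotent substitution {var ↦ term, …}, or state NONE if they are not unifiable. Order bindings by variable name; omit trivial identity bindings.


{x ↦ (h (f (k)) (w (u) (r))), y1 ↦ (k)}


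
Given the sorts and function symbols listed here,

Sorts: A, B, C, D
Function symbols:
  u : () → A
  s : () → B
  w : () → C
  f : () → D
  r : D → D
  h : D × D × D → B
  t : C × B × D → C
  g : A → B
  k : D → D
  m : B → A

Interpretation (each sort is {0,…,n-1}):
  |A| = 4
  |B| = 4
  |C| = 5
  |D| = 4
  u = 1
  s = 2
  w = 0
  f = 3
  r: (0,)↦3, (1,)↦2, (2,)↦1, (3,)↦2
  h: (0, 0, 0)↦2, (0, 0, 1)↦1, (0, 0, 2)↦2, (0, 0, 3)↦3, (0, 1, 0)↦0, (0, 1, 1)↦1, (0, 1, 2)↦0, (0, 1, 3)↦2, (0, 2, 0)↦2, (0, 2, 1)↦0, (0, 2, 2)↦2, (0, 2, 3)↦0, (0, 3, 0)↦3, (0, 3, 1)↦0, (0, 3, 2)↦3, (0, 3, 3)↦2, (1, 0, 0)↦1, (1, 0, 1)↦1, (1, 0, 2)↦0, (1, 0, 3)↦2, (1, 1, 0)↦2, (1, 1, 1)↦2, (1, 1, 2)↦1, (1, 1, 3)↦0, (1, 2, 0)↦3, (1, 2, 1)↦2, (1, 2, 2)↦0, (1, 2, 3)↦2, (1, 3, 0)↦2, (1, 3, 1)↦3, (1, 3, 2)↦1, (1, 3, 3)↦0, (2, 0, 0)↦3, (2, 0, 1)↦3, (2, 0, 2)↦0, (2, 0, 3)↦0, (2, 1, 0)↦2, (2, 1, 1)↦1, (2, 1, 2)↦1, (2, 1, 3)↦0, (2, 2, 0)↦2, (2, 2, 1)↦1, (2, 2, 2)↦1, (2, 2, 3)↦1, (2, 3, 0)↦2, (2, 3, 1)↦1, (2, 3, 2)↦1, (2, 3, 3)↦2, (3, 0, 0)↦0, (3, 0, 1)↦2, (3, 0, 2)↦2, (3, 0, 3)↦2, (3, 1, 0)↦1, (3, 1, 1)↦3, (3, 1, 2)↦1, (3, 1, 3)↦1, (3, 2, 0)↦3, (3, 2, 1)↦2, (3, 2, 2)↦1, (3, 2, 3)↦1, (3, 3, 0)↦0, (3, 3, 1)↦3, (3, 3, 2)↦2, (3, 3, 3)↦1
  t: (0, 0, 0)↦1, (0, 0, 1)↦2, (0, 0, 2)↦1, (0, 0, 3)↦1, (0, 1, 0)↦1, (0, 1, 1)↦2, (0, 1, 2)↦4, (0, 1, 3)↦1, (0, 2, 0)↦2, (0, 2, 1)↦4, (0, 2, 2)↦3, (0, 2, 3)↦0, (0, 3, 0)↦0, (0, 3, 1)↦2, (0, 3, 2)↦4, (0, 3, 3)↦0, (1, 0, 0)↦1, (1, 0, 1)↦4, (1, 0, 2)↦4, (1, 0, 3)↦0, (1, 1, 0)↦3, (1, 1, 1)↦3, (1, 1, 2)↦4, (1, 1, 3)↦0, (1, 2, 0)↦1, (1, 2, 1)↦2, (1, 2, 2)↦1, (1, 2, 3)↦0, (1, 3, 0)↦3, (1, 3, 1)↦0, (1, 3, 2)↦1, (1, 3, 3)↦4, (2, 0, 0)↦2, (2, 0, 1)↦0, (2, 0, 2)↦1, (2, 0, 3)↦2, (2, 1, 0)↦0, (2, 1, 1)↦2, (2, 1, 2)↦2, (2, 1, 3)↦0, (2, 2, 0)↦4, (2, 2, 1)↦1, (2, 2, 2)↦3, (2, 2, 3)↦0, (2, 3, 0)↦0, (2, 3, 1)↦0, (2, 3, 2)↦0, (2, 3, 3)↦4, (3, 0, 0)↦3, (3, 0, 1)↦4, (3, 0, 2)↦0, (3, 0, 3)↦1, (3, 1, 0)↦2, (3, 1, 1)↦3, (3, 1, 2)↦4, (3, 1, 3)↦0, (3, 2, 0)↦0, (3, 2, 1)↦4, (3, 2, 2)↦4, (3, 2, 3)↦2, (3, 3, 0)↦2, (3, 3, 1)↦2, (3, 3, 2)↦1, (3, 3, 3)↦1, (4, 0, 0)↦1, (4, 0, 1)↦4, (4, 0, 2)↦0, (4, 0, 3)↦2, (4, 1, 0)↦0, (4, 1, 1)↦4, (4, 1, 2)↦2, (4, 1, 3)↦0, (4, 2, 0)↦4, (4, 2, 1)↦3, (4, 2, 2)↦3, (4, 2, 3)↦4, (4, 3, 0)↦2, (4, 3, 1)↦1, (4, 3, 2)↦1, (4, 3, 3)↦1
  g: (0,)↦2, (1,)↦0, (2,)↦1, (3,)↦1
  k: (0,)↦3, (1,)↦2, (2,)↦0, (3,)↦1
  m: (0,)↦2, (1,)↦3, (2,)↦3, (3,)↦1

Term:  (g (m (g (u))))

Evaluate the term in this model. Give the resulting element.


value = 1

  u = 1
  (g (u)) = g(1,) = 0
  (m (g (u))) = m(0,) = 2
  (g (m (g (u)))) = g(2,) = 1


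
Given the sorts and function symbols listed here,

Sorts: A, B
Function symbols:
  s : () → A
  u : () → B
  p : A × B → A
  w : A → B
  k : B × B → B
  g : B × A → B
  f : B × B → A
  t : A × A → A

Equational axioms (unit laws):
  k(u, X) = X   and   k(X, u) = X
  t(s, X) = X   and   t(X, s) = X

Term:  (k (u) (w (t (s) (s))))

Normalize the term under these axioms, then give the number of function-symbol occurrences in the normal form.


size = 2

1. (k (u) (w (t (s) (s))))  →  (w (t (s) (s)))
2. (w (t (s) (s)))  →  (w (s))
normal form: (w (s))
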